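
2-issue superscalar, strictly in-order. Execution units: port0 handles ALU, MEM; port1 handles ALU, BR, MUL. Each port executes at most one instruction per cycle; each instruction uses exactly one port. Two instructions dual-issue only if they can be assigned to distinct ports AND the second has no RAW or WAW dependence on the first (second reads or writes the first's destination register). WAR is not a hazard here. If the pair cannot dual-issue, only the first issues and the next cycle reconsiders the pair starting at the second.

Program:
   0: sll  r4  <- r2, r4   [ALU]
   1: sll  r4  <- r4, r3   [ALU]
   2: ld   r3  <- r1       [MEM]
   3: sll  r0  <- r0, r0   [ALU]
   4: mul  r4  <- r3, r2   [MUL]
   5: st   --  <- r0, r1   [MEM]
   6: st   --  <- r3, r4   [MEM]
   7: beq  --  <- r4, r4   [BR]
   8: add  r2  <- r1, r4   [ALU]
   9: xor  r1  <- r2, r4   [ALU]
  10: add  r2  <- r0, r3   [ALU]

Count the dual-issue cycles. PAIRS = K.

0. sll.ALU @i0  | RAW+WAW r4
1. sll.ALU ld.MEM @i1+i2  | pair
2. sll.ALU mul.MUL @i3+i4  | pair
3. st.MEM @i5  | no-port MEM/MEM
4. st.MEM beq.BR @i6+i7  | pair
5. add.ALU @i8  | RAW r2
6. xor.ALU add.ALU @i9+i10  | pair

PAIRS = 4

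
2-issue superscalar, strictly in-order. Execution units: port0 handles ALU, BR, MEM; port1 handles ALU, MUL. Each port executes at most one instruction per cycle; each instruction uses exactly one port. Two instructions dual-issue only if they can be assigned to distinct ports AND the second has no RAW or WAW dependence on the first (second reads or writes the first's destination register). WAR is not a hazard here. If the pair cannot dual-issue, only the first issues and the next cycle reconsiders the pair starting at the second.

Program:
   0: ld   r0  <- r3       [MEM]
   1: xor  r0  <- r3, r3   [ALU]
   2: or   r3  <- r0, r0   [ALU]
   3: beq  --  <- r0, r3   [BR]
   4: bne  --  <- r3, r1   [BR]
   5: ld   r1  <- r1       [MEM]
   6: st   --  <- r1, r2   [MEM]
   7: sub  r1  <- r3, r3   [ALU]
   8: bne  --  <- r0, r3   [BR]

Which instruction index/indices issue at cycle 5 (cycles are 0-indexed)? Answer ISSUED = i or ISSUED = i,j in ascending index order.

t=0 i0:ld ; WAW r0
t=1 i1:xor ; RAW r0
t=2 i2:or ; RAW r3
t=3 i3:beq ; no-port BR/BR
t=4 i4:bne ; no-port BR/MEM
t=5 i5:ld ; no-port MEM/MEM
t=6 i6+i7:st;sub ; pair
t=7 i8:bne ; tail

ISSUED = 5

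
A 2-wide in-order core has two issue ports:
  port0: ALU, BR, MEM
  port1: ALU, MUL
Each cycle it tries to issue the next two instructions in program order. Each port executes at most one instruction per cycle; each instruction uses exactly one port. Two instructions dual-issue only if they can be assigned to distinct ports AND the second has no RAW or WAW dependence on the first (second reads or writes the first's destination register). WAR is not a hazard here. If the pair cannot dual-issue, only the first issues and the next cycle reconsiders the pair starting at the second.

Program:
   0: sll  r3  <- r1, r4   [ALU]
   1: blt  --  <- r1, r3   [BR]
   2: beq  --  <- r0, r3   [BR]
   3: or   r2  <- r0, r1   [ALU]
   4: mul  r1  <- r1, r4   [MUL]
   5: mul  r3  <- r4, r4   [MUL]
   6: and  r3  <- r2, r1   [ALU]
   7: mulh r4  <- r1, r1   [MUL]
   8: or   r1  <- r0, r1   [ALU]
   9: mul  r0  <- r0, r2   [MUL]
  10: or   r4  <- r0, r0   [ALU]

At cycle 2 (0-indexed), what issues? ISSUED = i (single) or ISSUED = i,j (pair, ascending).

ISSUED = 2,3

c0: i0 sll.ALU  RAW r3
c1: i1 blt.BR  no-port BR/BR
c2: i2&i3 beq.BR or.ALU  dual
c3: i4 mul.MUL  no-port MUL/MUL
c4: i5 mul.MUL  WAW r3
c5: i6&i7 and.ALU mulh.MUL  dual
c6: i8&i9 or.ALU mul.MUL  dual
c7: i10 or.ALU  tail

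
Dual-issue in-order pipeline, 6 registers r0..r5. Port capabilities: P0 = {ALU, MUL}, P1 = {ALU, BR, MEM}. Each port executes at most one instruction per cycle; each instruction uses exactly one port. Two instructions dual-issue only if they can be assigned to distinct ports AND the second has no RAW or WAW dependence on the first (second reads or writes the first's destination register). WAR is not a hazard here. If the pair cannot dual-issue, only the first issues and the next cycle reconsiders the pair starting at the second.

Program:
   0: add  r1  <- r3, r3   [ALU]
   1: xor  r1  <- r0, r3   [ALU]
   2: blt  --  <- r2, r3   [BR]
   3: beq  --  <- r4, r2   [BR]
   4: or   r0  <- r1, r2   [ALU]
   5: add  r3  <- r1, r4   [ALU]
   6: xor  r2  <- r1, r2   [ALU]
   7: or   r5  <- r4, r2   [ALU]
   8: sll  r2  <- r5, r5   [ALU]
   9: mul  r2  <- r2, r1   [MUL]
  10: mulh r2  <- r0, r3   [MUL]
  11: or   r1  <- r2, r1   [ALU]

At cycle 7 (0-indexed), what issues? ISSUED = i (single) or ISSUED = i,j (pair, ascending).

  cy0 -> i0 (add.ALU) WAW r1
  cy1 -> i1/i2 (xor.ALU/blt.BR) pair
  cy2 -> i3/i4 (beq.BR/or.ALU) pair
  cy3 -> i5/i6 (add.ALU/xor.ALU) pair
  cy4 -> i7 (or.ALU) RAW r5
  cy5 -> i8 (sll.ALU) RAW+WAW r2
  cy6 -> i9 (mul.MUL) no-port MUL/MUL
  cy7 -> i10 (mulh.MUL) RAW r2
  cy8 -> i11 (or.ALU) tail

ISSUED = 10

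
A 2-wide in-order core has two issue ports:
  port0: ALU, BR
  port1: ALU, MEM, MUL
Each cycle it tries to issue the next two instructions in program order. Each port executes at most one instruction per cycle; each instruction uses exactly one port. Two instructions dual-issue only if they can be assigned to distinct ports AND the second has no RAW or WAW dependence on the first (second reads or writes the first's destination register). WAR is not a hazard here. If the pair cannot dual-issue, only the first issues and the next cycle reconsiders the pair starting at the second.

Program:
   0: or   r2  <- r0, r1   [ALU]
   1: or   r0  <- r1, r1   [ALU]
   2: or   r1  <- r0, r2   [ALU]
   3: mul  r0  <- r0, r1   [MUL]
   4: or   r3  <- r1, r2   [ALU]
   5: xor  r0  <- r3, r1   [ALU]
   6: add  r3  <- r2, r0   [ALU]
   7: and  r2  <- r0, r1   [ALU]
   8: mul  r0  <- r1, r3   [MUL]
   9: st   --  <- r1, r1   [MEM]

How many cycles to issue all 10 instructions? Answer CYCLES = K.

CYCLES = 7

c0: i0&i1 or or  pair
c1: i2 or  RAW r1
c2: i3&i4 mul or  pair
c3: i5 xor  RAW r0
c4: i6&i7 add and  pair
c5: i8 mul  no-port MUL/MEM
c6: i9 st  tail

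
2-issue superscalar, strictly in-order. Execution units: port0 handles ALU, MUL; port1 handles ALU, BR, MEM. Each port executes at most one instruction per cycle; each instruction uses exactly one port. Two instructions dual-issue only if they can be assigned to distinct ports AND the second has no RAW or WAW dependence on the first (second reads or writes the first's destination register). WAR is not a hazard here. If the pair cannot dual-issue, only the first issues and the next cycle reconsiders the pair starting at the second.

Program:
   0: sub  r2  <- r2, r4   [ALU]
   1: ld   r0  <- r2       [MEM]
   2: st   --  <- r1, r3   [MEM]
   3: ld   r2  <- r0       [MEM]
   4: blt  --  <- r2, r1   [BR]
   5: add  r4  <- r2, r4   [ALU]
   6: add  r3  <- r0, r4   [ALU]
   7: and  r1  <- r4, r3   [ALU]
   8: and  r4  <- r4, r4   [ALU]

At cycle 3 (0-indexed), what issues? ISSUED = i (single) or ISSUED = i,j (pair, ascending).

t=0 i0:sub.ALU ; RAW r2
t=1 i1:ld.MEM ; no-port MEM/MEM
t=2 i2:st.MEM ; no-port MEM/MEM
t=3 i3:ld.MEM ; no-port MEM/BR
t=4 i4,i5:blt.BR add.ALU ; 2-wide
t=5 i6:add.ALU ; RAW r3
t=6 i7,i8:and.ALU and.ALU ; 2-wide

ISSUED = 3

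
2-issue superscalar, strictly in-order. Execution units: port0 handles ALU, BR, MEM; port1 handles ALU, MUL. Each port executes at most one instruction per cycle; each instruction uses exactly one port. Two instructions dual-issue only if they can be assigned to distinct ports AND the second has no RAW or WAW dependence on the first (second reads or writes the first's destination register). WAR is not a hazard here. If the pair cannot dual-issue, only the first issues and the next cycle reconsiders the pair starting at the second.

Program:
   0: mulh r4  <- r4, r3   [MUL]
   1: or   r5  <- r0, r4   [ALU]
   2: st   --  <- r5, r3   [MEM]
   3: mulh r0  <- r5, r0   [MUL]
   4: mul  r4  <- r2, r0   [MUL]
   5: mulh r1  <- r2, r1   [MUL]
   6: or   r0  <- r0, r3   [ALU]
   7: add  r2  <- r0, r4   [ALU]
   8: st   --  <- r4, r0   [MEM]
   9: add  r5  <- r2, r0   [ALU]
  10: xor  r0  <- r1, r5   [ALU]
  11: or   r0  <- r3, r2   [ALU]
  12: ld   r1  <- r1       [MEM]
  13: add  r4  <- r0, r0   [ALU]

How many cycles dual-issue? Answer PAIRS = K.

PAIRS = 4

[0] i0  mulh.MUL  -- RAW r4
[1] i1  or.ALU  -- RAW r5
[2] i2/i3  st.MEM;mulh.MUL  -- dual
[3] i4  mul.MUL  -- no-port MUL/MUL
[4] i5/i6  mulh.MUL;or.ALU  -- dual
[5] i7/i8  add.ALU;st.MEM  -- dual
[6] i9  add.ALU  -- RAW r5
[7] i10  xor.ALU  -- WAW r0
[8] i11/i12  or.ALU;ld.MEM  -- dual
[9] i13  add.ALU  -- tail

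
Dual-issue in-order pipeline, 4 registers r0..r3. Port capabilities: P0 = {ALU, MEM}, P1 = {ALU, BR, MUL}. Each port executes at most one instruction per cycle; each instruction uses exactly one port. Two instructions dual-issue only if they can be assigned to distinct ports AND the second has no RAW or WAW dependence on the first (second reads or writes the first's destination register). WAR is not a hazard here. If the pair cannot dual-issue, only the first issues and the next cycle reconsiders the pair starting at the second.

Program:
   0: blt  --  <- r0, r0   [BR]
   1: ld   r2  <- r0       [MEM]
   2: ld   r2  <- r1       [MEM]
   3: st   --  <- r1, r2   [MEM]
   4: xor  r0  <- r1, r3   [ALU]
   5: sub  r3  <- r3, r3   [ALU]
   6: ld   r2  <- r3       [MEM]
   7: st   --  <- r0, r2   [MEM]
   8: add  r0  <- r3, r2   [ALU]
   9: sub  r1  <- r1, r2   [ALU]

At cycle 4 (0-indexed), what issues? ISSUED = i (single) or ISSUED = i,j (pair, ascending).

ISSUED = 6

0. blt ld @i0&i1  | 2-wide
1. ld @i2  | no-port MEM/MEM
2. st xor @i3&i4  | 2-wide
3. sub @i5  | RAW r3
4. ld @i6  | no-port MEM/MEM
5. st add @i7&i8  | 2-wide
6. sub @i9  | tail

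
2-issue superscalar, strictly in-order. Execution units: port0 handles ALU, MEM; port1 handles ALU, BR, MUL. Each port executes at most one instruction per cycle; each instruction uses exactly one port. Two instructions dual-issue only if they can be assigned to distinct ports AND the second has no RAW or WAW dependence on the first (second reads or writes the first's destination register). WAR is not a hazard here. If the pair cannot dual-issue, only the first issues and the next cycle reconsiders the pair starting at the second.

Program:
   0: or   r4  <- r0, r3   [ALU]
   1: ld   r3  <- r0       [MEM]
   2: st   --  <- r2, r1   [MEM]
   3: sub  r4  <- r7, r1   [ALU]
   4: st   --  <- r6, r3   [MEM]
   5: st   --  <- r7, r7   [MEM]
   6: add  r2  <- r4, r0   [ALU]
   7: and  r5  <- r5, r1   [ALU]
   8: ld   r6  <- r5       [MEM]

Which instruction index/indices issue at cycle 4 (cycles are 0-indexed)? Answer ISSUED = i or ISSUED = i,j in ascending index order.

ISSUED = 7

[0] i0/i1  or+ld  -- dual
[1] i2/i3  st+sub  -- dual
[2] i4  st  -- no-port MEM/MEM
[3] i5/i6  st+add  -- dual
[4] i7  and  -- RAW r5
[5] i8  ld  -- tail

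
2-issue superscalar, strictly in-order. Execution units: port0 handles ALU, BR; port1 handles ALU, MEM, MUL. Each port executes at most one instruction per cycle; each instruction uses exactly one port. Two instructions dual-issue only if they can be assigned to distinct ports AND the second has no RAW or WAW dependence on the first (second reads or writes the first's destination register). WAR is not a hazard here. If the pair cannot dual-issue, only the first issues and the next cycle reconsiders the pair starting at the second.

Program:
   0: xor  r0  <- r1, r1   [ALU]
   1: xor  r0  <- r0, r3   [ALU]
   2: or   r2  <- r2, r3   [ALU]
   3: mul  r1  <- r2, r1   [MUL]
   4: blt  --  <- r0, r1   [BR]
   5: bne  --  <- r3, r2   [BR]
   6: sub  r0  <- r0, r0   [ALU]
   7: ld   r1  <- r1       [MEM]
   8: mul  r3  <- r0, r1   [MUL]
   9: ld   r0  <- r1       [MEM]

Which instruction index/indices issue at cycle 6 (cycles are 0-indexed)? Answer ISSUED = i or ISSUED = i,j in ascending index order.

ISSUED = 8

[0] i0  xor  -- RAW+WAW r0
[1] i1&i2  xor or  -- 2-wide
[2] i3  mul  -- RAW r1
[3] i4  blt  -- no-port BR/BR
[4] i5&i6  bne sub  -- 2-wide
[5] i7  ld  -- no-port MEM/MUL
[6] i8  mul  -- no-port MUL/MEM
[7] i9  ld  -- tail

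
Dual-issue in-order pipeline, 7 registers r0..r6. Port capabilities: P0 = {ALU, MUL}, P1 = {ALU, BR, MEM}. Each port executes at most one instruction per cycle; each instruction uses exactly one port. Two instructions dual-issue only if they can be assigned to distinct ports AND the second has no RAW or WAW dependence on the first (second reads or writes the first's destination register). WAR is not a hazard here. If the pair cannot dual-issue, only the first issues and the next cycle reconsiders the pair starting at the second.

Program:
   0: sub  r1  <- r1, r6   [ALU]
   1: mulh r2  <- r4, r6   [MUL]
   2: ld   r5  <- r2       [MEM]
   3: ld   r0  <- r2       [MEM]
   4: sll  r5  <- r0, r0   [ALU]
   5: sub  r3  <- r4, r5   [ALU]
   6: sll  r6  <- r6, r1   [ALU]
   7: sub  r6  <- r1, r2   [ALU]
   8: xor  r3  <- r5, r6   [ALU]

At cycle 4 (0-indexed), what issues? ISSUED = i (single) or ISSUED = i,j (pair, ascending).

ISSUED = 5,6

[0] i0/i1  sub.ALU mulh.MUL  -- pair
[1] i2  ld.MEM  -- no-port MEM/MEM
[2] i3  ld.MEM  -- RAW r0
[3] i4  sll.ALU  -- RAW r5
[4] i5/i6  sub.ALU sll.ALU  -- pair
[5] i7  sub.ALU  -- RAW r6
[6] i8  xor.ALU  -- tail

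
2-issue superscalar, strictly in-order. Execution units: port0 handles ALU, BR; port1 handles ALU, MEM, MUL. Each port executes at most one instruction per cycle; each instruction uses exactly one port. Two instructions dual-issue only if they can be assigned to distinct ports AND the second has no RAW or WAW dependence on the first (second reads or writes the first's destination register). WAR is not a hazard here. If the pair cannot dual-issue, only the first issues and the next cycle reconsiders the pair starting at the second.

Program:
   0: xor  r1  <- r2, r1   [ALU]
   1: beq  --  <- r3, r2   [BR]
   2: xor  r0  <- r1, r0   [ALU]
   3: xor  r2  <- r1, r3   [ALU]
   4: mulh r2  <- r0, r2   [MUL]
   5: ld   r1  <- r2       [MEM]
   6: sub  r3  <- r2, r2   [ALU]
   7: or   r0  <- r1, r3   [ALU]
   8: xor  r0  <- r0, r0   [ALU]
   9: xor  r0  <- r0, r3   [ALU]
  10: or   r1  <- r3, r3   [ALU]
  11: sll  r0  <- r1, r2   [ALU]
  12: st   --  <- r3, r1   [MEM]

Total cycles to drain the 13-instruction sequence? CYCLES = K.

  cy0 -> i0/i1 (xor.ALU beq.BR) dual
  cy1 -> i2/i3 (xor.ALU xor.ALU) dual
  cy2 -> i4 (mulh.MUL) no-port MUL/MEM
  cy3 -> i5/i6 (ld.MEM sub.ALU) dual
  cy4 -> i7 (or.ALU) RAW+WAW r0
  cy5 -> i8 (xor.ALU) RAW+WAW r0
  cy6 -> i9/i10 (xor.ALU or.ALU) dual
  cy7 -> i11/i12 (sll.ALU st.MEM) dual

CYCLES = 8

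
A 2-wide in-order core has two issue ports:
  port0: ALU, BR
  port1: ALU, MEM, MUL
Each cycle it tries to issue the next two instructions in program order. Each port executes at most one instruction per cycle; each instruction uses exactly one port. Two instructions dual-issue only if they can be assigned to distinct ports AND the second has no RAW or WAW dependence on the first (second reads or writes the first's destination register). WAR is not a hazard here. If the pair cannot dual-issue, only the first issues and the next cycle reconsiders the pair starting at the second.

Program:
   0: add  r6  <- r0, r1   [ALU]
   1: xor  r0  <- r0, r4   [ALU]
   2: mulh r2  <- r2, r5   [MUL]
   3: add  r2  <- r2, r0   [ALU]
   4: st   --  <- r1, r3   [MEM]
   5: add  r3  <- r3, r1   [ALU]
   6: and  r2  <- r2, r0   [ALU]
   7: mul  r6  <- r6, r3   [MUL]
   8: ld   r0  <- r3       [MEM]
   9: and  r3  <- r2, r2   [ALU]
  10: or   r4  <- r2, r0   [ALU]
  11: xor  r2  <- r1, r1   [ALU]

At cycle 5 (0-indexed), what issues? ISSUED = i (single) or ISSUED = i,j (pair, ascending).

#0 head=0: add.ALU/xor.ALU i0,i1 dual
#1 head=2: mulh.MUL i2 RAW+WAW r2
#2 head=3: add.ALU/st.MEM i3,i4 dual
#3 head=5: add.ALU/and.ALU i5,i6 dual
#4 head=7: mul.MUL i7 no-port MUL/MEM
#5 head=8: ld.MEM/and.ALU i8,i9 dual
#6 head=10: or.ALU/xor.ALU i10,i11 dual

ISSUED = 8,9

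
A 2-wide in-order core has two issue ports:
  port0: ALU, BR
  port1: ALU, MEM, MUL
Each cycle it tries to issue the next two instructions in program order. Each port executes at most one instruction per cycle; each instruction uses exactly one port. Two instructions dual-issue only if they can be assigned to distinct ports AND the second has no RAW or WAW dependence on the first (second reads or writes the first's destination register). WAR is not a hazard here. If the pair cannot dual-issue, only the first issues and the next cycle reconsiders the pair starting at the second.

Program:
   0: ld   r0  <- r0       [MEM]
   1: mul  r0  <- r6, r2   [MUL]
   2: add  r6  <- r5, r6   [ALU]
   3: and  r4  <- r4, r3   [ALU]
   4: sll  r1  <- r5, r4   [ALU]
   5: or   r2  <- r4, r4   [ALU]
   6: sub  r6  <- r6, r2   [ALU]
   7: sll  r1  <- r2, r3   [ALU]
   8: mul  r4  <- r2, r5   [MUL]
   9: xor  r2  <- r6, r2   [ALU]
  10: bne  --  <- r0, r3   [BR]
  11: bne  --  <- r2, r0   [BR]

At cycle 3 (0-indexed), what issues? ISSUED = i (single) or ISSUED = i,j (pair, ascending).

ISSUED = 4,5

  cy0 -> i0 (ld) no-port MEM/MUL
  cy1 -> i1/i2 (mul;add) dual
  cy2 -> i3 (and) RAW r4
  cy3 -> i4/i5 (sll;or) dual
  cy4 -> i6/i7 (sub;sll) dual
  cy5 -> i8/i9 (mul;xor) dual
  cy6 -> i10 (bne) no-port BR/BR
  cy7 -> i11 (bne) tail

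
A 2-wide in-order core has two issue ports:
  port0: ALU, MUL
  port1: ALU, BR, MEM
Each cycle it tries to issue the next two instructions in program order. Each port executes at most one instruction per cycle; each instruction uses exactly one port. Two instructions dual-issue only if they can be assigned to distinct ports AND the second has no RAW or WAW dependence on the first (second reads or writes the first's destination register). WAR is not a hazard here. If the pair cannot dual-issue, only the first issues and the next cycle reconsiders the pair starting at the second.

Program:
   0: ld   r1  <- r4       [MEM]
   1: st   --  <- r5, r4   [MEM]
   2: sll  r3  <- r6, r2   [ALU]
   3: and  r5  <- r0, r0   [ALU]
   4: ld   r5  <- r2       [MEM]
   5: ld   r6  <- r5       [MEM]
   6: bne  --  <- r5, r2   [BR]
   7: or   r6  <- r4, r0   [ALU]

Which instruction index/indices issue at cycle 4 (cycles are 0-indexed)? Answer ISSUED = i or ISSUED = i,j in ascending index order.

ISSUED = 5

  cy0 -> i0 (ld.MEM) no-port MEM/MEM
  cy1 -> i1/i2 (st.MEM+sll.ALU) pair
  cy2 -> i3 (and.ALU) WAW r5
  cy3 -> i4 (ld.MEM) no-port MEM/MEM
  cy4 -> i5 (ld.MEM) no-port MEM/BR
  cy5 -> i6/i7 (bne.BR+or.ALU) pair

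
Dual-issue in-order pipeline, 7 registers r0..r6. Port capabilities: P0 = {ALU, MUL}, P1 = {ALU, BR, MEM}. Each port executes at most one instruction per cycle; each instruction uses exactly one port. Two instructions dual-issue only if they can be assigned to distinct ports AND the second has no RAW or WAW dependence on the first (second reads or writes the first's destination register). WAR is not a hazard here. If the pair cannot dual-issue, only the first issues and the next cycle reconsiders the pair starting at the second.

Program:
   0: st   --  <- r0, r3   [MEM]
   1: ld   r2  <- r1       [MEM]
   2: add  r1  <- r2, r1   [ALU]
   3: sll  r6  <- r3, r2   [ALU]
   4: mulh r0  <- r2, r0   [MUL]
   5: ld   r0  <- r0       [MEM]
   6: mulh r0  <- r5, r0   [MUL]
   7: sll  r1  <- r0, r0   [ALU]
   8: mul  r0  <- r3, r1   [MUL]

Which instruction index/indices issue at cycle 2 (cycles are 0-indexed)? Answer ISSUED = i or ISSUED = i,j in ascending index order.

[0] i0  st.MEM  -- no-port MEM/MEM
[1] i1  ld.MEM  -- RAW r2
[2] i2/i3  add.ALU;sll.ALU  -- pair
[3] i4  mulh.MUL  -- RAW+WAW r0
[4] i5  ld.MEM  -- RAW+WAW r0
[5] i6  mulh.MUL  -- RAW r0
[6] i7  sll.ALU  -- RAW r1
[7] i8  mul.MUL  -- tail

ISSUED = 2,3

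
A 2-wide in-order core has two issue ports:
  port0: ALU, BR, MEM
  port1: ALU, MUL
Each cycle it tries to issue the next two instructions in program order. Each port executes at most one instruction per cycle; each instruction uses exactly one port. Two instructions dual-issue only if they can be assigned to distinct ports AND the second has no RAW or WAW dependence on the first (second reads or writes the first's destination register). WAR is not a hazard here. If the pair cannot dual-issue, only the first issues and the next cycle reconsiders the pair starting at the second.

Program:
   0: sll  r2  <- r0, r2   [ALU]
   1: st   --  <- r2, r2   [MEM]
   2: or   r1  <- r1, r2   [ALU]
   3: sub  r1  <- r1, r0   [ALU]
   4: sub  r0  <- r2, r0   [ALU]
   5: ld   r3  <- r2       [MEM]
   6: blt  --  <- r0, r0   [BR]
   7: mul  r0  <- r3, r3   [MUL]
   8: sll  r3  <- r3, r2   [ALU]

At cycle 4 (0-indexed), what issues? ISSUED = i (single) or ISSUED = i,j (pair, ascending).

  cy0 -> i0 (sll) RAW r2
  cy1 -> i1/i2 (st+or) 2-wide
  cy2 -> i3/i4 (sub+sub) 2-wide
  cy3 -> i5 (ld) no-port MEM/BR
  cy4 -> i6/i7 (blt+mul) 2-wide
  cy5 -> i8 (sll) tail

ISSUED = 6,7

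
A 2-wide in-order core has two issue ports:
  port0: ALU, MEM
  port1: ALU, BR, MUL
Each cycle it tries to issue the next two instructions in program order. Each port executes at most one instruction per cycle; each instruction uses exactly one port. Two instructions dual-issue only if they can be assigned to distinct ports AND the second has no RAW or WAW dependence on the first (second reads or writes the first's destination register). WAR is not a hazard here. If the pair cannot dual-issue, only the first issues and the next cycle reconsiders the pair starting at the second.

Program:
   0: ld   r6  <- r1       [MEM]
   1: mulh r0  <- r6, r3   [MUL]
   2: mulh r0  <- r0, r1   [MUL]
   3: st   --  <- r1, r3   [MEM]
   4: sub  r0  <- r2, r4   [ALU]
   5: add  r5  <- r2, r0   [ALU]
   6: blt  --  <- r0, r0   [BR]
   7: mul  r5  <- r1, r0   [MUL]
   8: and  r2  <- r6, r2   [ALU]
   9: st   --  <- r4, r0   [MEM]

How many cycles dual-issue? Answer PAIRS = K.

PAIRS = 3

t=0 i0:ld ; RAW r6
t=1 i1:mulh ; no-port MUL/MUL
t=2 i2+i3:mulh/st ; dual
t=3 i4:sub ; RAW r0
t=4 i5+i6:add/blt ; dual
t=5 i7+i8:mul/and ; dual
t=6 i9:st ; tail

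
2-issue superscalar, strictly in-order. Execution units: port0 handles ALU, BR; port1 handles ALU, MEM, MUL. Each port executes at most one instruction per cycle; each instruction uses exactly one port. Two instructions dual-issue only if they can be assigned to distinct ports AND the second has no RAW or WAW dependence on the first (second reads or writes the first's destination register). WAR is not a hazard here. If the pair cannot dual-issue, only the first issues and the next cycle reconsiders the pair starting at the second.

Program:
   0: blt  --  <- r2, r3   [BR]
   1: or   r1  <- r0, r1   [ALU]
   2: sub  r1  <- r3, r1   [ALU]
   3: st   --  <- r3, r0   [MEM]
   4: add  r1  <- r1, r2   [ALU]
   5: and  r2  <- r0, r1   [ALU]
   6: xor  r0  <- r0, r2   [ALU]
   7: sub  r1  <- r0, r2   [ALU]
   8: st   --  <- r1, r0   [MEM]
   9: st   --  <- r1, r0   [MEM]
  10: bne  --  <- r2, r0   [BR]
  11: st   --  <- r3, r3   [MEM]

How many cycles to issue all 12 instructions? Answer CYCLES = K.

[0] i0&i1  blt.BR or.ALU  -- dual
[1] i2&i3  sub.ALU st.MEM  -- dual
[2] i4  add.ALU  -- RAW r1
[3] i5  and.ALU  -- RAW r2
[4] i6  xor.ALU  -- RAW r0
[5] i7  sub.ALU  -- RAW r1
[6] i8  st.MEM  -- no-port MEM/MEM
[7] i9&i10  st.MEM bne.BR  -- dual
[8] i11  st.MEM  -- tail

CYCLES = 9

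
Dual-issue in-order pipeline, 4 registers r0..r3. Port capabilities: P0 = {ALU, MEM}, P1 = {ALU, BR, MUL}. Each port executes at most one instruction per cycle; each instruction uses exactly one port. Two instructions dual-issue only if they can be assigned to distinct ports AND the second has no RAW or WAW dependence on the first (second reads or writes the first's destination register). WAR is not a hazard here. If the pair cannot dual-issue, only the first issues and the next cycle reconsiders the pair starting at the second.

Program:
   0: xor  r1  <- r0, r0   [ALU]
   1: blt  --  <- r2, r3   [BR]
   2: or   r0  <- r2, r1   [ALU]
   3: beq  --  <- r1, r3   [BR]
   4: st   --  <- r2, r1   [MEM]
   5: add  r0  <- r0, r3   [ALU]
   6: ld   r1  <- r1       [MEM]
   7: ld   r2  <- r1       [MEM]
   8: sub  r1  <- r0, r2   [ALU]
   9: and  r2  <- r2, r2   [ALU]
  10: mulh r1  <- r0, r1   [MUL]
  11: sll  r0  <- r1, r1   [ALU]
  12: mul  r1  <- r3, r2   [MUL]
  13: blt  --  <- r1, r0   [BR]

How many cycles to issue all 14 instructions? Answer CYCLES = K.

[0] i0&i1  xor.ALU+blt.BR  -- dual
[1] i2&i3  or.ALU+beq.BR  -- dual
[2] i4&i5  st.MEM+add.ALU  -- dual
[3] i6  ld.MEM  -- no-port MEM/MEM
[4] i7  ld.MEM  -- RAW r2
[5] i8&i9  sub.ALU+and.ALU  -- dual
[6] i10  mulh.MUL  -- RAW r1
[7] i11&i12  sll.ALU+mul.MUL  -- dual
[8] i13  blt.BR  -- tail

CYCLES = 9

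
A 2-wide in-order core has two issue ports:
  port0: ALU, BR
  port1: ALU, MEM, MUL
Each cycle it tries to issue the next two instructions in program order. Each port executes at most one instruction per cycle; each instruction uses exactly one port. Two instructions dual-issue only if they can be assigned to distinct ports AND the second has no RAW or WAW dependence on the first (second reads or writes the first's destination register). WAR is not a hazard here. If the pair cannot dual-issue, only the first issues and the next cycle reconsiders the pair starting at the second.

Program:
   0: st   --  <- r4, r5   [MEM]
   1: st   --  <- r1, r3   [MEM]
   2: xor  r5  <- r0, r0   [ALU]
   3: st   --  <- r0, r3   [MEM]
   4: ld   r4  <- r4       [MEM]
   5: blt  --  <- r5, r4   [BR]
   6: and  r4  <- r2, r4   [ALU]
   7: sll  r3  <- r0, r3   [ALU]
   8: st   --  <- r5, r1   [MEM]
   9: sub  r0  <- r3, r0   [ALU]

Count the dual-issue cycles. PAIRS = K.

PAIRS = 3

  cy0 -> i0 (st) no-port MEM/MEM
  cy1 -> i1/i2 (st xor) 2-wide
  cy2 -> i3 (st) no-port MEM/MEM
  cy3 -> i4 (ld) RAW r4
  cy4 -> i5/i6 (blt and) 2-wide
  cy5 -> i7/i8 (sll st) 2-wide
  cy6 -> i9 (sub) tail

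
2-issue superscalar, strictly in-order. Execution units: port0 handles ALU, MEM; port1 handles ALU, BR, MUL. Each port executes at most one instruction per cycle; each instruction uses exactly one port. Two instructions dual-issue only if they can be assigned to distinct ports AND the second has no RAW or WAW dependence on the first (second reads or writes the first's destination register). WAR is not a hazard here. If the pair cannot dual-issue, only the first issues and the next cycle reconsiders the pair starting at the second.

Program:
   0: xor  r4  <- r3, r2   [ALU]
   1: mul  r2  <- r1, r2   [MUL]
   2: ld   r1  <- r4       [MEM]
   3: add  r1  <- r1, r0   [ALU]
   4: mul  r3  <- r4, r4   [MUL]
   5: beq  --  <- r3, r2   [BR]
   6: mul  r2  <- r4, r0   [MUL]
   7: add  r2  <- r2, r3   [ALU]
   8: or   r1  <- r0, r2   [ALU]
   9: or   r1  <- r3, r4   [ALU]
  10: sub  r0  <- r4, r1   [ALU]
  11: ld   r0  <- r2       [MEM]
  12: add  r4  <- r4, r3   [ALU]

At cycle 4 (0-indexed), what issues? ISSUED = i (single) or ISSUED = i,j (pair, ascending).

ISSUED = 6

0. xor.ALU mul.MUL @i0&i1  | pair
1. ld.MEM @i2  | RAW+WAW r1
2. add.ALU mul.MUL @i3&i4  | pair
3. beq.BR @i5  | no-port BR/MUL
4. mul.MUL @i6  | RAW+WAW r2
5. add.ALU @i7  | RAW r2
6. or.ALU @i8  | WAW r1
7. or.ALU @i9  | RAW r1
8. sub.ALU @i10  | WAW r0
9. ld.MEM add.ALU @i11&i12  | pair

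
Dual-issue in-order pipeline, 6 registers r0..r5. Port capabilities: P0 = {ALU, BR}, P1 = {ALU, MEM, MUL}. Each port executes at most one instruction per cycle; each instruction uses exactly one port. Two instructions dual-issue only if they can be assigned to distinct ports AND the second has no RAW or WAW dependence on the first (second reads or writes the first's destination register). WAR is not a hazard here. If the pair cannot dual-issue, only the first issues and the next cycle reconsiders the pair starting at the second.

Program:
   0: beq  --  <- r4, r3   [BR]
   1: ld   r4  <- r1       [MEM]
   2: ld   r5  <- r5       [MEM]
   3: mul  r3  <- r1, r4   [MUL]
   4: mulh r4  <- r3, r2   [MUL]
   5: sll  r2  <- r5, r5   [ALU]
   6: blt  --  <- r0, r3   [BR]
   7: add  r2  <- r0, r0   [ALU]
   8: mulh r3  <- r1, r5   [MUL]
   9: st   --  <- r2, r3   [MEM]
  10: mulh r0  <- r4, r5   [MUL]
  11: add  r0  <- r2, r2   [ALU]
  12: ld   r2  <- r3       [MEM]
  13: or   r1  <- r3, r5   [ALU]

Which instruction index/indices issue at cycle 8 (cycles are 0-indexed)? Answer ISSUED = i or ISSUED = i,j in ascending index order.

ISSUED = 11,12

#0 head=0: beq.BR;ld.MEM i0&i1 dual
#1 head=2: ld.MEM i2 no-port MEM/MUL
#2 head=3: mul.MUL i3 no-port MUL/MUL
#3 head=4: mulh.MUL;sll.ALU i4&i5 dual
#4 head=6: blt.BR;add.ALU i6&i7 dual
#5 head=8: mulh.MUL i8 no-port MUL/MEM
#6 head=9: st.MEM i9 no-port MEM/MUL
#7 head=10: mulh.MUL i10 WAW r0
#8 head=11: add.ALU;ld.MEM i11&i12 dual
#9 head=13: or.ALU i13 tail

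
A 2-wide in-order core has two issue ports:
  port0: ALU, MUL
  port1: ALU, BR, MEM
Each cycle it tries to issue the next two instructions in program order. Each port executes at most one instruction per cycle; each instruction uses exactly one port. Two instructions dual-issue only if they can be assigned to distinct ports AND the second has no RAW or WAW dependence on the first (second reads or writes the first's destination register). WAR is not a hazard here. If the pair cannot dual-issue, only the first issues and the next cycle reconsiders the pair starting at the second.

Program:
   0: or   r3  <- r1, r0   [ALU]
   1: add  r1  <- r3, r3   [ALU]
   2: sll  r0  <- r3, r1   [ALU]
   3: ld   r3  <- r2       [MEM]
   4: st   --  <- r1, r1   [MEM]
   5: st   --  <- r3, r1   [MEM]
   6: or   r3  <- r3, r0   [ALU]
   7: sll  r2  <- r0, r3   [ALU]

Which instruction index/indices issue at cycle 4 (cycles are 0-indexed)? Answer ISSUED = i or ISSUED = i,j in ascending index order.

ISSUED = 5,6

c0: i0 or  RAW r3
c1: i1 add  RAW r1
c2: i2+i3 sll ld  2-wide
c3: i4 st  no-port MEM/MEM
c4: i5+i6 st or  2-wide
c5: i7 sll  tail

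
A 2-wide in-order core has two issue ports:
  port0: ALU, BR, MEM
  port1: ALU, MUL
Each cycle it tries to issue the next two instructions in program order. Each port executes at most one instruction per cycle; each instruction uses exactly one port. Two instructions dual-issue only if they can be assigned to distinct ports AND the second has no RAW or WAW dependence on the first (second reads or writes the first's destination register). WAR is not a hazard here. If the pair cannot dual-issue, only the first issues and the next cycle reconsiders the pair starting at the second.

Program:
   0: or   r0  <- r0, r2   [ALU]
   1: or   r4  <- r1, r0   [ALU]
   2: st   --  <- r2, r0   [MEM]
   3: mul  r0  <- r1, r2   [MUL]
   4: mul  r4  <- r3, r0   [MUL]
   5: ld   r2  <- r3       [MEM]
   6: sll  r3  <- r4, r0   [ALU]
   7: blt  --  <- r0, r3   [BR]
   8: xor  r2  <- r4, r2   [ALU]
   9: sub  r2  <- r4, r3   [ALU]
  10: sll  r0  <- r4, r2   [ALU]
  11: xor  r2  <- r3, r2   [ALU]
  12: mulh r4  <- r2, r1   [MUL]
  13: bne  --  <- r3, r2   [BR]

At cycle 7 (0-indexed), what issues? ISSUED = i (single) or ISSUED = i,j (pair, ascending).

c0: i0 or.ALU  RAW r0
c1: i1/i2 or.ALU;st.MEM  dual
c2: i3 mul.MUL  no-port MUL/MUL
c3: i4/i5 mul.MUL;ld.MEM  dual
c4: i6 sll.ALU  RAW r3
c5: i7/i8 blt.BR;xor.ALU  dual
c6: i9 sub.ALU  RAW r2
c7: i10/i11 sll.ALU;xor.ALU  dual
c8: i12/i13 mulh.MUL;bne.BR  dual

ISSUED = 10,11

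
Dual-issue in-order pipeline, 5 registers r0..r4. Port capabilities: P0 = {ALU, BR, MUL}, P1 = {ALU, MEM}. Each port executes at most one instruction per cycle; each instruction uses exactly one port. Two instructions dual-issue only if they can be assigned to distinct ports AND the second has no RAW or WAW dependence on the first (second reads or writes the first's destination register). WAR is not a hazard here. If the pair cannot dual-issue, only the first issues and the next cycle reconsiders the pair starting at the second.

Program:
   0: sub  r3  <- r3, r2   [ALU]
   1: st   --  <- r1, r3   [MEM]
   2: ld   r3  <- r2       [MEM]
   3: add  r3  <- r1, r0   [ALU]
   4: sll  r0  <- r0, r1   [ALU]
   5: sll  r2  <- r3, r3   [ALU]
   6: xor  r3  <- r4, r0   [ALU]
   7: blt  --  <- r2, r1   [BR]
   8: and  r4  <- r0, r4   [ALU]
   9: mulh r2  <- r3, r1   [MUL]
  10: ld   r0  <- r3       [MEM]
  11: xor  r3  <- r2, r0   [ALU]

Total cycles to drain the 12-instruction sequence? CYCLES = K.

0. sub.ALU @i0  | RAW r3
1. st.MEM @i1  | no-port MEM/MEM
2. ld.MEM @i2  | WAW r3
3. add.ALU+sll.ALU @i3,i4  | dual
4. sll.ALU+xor.ALU @i5,i6  | dual
5. blt.BR+and.ALU @i7,i8  | dual
6. mulh.MUL+ld.MEM @i9,i10  | dual
7. xor.ALU @i11  | tail

CYCLES = 8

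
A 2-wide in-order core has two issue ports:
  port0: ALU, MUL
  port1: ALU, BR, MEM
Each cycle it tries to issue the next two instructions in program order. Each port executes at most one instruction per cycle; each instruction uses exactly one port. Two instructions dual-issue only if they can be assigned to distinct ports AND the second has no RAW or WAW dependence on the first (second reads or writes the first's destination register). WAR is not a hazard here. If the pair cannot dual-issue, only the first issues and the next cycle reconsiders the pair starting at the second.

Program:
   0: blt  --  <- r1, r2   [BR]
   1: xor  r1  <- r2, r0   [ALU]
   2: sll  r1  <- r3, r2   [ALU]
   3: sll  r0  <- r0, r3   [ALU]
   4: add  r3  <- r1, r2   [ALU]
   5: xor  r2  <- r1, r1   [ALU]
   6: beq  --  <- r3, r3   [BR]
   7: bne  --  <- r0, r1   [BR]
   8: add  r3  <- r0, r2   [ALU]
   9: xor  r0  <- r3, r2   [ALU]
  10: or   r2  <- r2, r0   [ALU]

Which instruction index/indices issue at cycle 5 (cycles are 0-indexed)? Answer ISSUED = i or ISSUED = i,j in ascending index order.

ISSUED = 9

t=0 i0,i1:blt.BR xor.ALU ; 2-wide
t=1 i2,i3:sll.ALU sll.ALU ; 2-wide
t=2 i4,i5:add.ALU xor.ALU ; 2-wide
t=3 i6:beq.BR ; no-port BR/BR
t=4 i7,i8:bne.BR add.ALU ; 2-wide
t=5 i9:xor.ALU ; RAW r0
t=6 i10:or.ALU ; tail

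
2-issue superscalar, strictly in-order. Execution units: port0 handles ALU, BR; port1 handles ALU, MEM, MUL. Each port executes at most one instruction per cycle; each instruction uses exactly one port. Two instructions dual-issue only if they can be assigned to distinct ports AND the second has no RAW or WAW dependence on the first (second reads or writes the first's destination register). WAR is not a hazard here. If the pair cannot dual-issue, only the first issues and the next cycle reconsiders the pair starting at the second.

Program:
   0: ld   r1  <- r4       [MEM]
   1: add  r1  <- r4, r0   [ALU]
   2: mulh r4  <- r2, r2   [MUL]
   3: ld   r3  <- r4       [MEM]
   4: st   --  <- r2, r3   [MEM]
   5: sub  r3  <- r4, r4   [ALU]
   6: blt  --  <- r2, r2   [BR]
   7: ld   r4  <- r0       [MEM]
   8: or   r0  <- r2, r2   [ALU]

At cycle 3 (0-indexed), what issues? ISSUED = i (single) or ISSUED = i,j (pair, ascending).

#0 head=0: ld i0 WAW r1
#1 head=1: add;mulh i1+i2 2-wide
#2 head=3: ld i3 no-port MEM/MEM
#3 head=4: st;sub i4+i5 2-wide
#4 head=6: blt;ld i6+i7 2-wide
#5 head=8: or i8 tail

ISSUED = 4,5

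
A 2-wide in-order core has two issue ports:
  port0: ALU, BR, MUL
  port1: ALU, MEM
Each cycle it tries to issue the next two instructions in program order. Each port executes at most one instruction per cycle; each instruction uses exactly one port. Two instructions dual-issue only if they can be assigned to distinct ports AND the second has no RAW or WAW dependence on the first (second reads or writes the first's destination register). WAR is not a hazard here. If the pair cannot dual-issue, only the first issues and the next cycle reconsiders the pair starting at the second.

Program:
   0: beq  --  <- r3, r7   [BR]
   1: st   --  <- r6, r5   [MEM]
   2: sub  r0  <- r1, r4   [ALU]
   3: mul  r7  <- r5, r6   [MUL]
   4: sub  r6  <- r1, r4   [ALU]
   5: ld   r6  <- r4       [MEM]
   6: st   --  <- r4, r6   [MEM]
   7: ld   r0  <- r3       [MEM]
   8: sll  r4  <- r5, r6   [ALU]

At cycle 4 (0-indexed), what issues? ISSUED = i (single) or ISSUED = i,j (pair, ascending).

ISSUED = 6

  cy0 -> i0&i1 (beq.BR/st.MEM) 2-wide
  cy1 -> i2&i3 (sub.ALU/mul.MUL) 2-wide
  cy2 -> i4 (sub.ALU) WAW r6
  cy3 -> i5 (ld.MEM) no-port MEM/MEM
  cy4 -> i6 (st.MEM) no-port MEM/MEM
  cy5 -> i7&i8 (ld.MEM/sll.ALU) 2-wide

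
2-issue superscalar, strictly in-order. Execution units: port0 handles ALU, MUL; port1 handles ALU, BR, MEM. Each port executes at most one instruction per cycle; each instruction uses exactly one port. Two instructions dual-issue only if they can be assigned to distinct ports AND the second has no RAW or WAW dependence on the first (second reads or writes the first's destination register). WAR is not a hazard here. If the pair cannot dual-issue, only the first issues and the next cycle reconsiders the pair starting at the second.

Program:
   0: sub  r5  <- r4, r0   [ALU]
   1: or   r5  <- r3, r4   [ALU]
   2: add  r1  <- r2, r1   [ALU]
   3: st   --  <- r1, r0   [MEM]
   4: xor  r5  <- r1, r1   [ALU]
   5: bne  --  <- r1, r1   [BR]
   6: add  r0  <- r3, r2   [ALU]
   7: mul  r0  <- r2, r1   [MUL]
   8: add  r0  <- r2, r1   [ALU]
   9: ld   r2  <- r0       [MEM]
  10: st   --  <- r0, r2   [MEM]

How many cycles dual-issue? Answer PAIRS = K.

PAIRS = 3

0. sub.ALU @i0  | WAW r5
1. or.ALU add.ALU @i1/i2  | pair
2. st.MEM xor.ALU @i3/i4  | pair
3. bne.BR add.ALU @i5/i6  | pair
4. mul.MUL @i7  | WAW r0
5. add.ALU @i8  | RAW r0
6. ld.MEM @i9  | no-port MEM/MEM
7. st.MEM @i10  | tail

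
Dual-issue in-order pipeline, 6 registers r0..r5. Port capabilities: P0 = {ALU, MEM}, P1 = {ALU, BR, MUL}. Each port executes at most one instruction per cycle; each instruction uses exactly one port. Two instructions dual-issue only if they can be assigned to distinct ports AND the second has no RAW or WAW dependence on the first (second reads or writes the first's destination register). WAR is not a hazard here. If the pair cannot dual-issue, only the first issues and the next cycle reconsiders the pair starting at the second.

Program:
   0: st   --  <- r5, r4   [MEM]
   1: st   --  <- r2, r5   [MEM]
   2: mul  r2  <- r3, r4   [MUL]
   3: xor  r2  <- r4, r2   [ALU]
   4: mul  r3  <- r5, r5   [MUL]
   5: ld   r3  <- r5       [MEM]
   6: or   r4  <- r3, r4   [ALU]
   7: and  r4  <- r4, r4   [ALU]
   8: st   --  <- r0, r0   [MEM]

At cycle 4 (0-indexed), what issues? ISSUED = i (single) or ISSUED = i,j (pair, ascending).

  cy0 -> i0 (st) no-port MEM/MEM
  cy1 -> i1&i2 (st;mul) dual
  cy2 -> i3&i4 (xor;mul) dual
  cy3 -> i5 (ld) RAW r3
  cy4 -> i6 (or) RAW+WAW r4
  cy5 -> i7&i8 (and;st) dual

ISSUED = 6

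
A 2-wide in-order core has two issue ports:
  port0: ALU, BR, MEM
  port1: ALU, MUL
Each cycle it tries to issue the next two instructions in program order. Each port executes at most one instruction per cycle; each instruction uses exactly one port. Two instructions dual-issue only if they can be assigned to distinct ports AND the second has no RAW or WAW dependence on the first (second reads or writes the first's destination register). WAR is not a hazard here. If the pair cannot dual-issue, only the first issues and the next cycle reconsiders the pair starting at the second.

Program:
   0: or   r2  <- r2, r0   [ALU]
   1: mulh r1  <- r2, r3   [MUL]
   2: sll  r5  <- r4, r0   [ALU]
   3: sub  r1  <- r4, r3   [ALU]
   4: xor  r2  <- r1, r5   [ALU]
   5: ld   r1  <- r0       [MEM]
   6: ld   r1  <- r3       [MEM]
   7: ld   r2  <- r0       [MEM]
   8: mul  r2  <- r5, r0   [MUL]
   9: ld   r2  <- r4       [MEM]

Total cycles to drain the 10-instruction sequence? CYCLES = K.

c0: i0 or.ALU  RAW r2
c1: i1&i2 mulh.MUL;sll.ALU  dual
c2: i3 sub.ALU  RAW r1
c3: i4&i5 xor.ALU;ld.MEM  dual
c4: i6 ld.MEM  no-port MEM/MEM
c5: i7 ld.MEM  WAW r2
c6: i8 mul.MUL  WAW r2
c7: i9 ld.MEM  tail

CYCLES = 8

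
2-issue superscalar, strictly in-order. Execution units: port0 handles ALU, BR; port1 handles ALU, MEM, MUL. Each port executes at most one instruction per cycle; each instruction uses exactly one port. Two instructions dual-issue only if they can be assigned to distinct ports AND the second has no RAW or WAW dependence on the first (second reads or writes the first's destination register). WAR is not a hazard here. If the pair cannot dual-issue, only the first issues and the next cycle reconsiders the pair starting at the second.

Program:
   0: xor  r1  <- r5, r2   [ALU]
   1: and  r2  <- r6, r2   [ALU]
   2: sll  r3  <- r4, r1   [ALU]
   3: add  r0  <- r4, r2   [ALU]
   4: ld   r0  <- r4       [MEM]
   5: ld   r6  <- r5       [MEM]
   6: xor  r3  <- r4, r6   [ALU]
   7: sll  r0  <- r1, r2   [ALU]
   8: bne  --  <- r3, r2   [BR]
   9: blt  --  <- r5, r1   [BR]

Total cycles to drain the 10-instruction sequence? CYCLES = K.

  cy0 -> i0/i1 (xor+and) dual
  cy1 -> i2/i3 (sll+add) dual
  cy2 -> i4 (ld) no-port MEM/MEM
  cy3 -> i5 (ld) RAW r6
  cy4 -> i6/i7 (xor+sll) dual
  cy5 -> i8 (bne) no-port BR/BR
  cy6 -> i9 (blt) tail

CYCLES = 7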